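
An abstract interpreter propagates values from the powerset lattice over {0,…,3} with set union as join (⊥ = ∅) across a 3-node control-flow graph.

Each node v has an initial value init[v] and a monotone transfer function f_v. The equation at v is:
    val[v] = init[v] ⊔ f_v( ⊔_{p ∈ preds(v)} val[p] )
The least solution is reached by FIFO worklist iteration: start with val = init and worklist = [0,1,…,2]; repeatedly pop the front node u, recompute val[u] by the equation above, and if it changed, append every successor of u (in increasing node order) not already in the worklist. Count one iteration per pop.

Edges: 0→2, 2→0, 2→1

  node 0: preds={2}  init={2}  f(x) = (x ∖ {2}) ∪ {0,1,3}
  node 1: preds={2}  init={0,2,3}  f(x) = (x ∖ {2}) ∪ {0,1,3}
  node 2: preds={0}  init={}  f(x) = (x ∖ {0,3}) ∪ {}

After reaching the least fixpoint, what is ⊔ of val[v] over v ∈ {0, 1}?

Iteration log — 5 steps:
  step 1. node 0  ⊔preds={}  new={0,1,2,3}  old={2}  +wl: 
  step 2. node 1  ⊔preds={}  new={0,1,2,3}  old={0,2,3}  +wl: 
  step 3. node 2  ⊔preds={0,1,2,3}  new={1,2}  old={}  +wl: 0,1
  step 4. node 0  ⊔preds={1,2}  new={0,1,2,3}  stable
  step 5. node 1  ⊔preds={1,2}  new={0,1,2,3}  stable

Least fixpoint reached:
  node 0: {0,1,2,3}
  node 1: {0,1,2,3}
  node 2: {1,2}

{0,1,2,3}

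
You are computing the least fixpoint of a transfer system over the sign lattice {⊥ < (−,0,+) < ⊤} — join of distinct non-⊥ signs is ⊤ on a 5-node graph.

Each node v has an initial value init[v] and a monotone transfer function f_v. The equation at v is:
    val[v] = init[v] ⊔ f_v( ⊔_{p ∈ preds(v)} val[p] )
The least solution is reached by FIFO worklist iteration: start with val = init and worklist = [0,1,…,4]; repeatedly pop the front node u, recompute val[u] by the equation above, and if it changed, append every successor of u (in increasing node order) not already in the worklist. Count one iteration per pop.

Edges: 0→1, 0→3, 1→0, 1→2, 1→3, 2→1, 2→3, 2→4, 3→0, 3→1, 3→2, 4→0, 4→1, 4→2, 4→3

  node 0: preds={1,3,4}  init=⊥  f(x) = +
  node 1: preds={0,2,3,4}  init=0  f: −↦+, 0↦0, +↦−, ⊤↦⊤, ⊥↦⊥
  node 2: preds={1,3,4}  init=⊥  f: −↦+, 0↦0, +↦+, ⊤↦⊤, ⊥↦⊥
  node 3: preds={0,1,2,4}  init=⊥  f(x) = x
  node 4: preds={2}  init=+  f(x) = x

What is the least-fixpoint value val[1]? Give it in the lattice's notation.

⊤

Iteration log — 9 steps:
  step 1. node 0  ⊔preds=⊤  new=+  old=⊥  +wl: 
  step 2. node 1  ⊔preds=+  new=⊤  old=0  +wl: 0
  step 3. node 2  ⊔preds=⊤  new=⊤  old=⊥  +wl: 1
  step 4. node 3  ⊔preds=⊤  new=⊤  old=⊥  +wl: 2
  step 5. node 4  ⊔preds=⊤  new=⊤  old=+  +wl: 3
  step 6. node 0  ⊔preds=⊤  new=+  stable
  step 7. node 1  ⊔preds=⊤  new=⊤  stable
  step 8. node 2  ⊔preds=⊤  new=⊤  stable
  step 9. node 3  ⊔preds=⊤  new=⊤  stable

Least fixpoint reached:
  node 0: +
  node 1: ⊤
  node 2: ⊤
  node 3: ⊤
  node 4: ⊤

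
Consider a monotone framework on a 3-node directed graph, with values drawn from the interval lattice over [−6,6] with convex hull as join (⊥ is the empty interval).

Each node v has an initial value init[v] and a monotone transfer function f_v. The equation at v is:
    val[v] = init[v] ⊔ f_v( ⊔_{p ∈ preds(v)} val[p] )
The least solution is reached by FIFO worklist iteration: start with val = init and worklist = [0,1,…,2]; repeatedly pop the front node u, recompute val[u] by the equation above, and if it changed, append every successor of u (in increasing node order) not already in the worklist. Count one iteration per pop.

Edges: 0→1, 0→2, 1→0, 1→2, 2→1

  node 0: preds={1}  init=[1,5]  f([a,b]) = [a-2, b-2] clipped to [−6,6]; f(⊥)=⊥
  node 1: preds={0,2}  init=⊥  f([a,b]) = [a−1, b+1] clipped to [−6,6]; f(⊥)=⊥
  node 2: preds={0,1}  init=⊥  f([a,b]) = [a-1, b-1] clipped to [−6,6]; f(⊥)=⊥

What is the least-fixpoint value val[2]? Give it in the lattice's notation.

Trace (12 dequeues):
  [1] u=0 | in ⊥ | out [1,5] | ==
  [2] u=1 | in [1,5] | out [0,6] | prev ⊥ | push {0}
  [3] u=2 | in [0,6] | out [-1,5] | prev ⊥ | push {1}
  [4] u=0 | in [0,6] | out [-2,5] | prev [1,5] | push {2}
  [5] u=1 | in [-2,5] | out [-3,6] | prev [0,6] | push {0}
  [6] u=2 | in [-3,6] | out [-4,5] | prev [-1,5] | push {1}
  [7] u=0 | in [-3,6] | out [-5,5] | prev [-2,5] | push {2}
  [8] u=1 | in [-5,5] | out [-6,6] | prev [-3,6] | push {0}
  [9] u=2 | in [-6,6] | out [-6,5] | prev [-4,5] | push {1}
  [10] u=0 | in [-6,6] | out [-6,5] | prev [-5,5] | push {2}
  [11] u=1 | in [-6,5] | out [-6,6] | ==
  [12] u=2 | in [-6,6] | out [-6,5] | ==

Converged values:
  [0] [-6,5]
  [1] [-6,6]
  [2] [-6,5]

[-6,5]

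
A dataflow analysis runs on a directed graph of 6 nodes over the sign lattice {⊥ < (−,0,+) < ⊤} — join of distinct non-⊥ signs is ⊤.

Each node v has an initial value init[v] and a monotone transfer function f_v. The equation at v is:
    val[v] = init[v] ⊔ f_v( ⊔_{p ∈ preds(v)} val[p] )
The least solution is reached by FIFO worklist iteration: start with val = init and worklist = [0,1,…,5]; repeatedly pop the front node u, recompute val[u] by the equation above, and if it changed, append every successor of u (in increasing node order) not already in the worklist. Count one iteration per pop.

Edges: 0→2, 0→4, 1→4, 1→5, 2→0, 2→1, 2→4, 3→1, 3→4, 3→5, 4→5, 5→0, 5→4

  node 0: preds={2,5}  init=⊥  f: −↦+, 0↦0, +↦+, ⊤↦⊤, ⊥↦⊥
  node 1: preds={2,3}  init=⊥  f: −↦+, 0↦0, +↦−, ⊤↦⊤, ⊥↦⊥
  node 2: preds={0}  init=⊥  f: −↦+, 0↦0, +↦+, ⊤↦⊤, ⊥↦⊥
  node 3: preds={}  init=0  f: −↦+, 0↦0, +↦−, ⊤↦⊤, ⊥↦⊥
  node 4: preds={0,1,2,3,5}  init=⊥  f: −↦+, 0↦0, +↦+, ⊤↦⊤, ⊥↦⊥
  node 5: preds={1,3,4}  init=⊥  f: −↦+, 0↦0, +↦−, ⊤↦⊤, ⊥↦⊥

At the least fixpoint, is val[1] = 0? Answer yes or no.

Trace (12 dequeues):
  [1] u=0 | in ⊥ | out ⊥ | ==
  [2] u=1 | in 0 | out 0 | prev ⊥ | push {}
  [3] u=2 | in ⊥ | out ⊥ | ==
  [4] u=3 | in ⊥ | out 0 | ==
  [5] u=4 | in 0 | out 0 | prev ⊥ | push {}
  [6] u=5 | in 0 | out 0 | prev ⊥ | push {0,4}
  [7] u=0 | in 0 | out 0 | prev ⊥ | push {2}
  [8] u=4 | in 0 | out 0 | ==
  [9] u=2 | in 0 | out 0 | prev ⊥ | push {0,1,4}
  [10] u=0 | in 0 | out 0 | ==
  [11] u=1 | in 0 | out 0 | ==
  [12] u=4 | in 0 | out 0 | ==

Converged values:
  [0] 0
  [1] 0
  [2] 0
  [3] 0
  [4] 0
  [5] 0

yes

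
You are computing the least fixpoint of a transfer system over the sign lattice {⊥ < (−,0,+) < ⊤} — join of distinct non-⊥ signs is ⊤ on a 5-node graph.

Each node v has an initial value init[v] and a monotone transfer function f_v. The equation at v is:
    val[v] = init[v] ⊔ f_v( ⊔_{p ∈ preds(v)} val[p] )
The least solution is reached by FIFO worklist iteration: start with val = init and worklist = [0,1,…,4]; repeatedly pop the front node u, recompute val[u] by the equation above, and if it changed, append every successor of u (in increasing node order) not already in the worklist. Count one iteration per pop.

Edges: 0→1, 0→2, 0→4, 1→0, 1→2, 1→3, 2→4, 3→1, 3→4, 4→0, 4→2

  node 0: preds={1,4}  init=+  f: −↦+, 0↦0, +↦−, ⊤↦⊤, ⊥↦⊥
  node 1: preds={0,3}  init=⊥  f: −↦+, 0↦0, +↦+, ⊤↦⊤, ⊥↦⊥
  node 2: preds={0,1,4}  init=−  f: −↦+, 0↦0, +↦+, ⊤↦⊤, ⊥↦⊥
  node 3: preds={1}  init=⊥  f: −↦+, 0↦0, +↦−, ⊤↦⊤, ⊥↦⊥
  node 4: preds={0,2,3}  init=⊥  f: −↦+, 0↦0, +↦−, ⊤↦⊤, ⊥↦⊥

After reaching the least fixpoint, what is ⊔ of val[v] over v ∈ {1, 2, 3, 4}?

Iteration log — 13 steps:
  step 1. node 0  ⊔preds=⊥  new=+  stable
  step 2. node 1  ⊔preds=+  new=+  old=⊥  +wl: 0
  step 3. node 2  ⊔preds=+  new=⊤  old=−  +wl: 
  step 4. node 3  ⊔preds=+  new=−  old=⊥  +wl: 1
  step 5. node 4  ⊔preds=⊤  new=⊤  old=⊥  +wl: 2
  step 6. node 0  ⊔preds=⊤  new=⊤  old=+  +wl: 4
  step 7. node 1  ⊔preds=⊤  new=⊤  old=+  +wl: 0,3
  step 8. node 2  ⊔preds=⊤  new=⊤  stable
  step 9. node 4  ⊔preds=⊤  new=⊤  stable
  step 10. node 0  ⊔preds=⊤  new=⊤  stable
  step 11. node 3  ⊔preds=⊤  new=⊤  old=−  +wl: 1,4
  step 12. node 1  ⊔preds=⊤  new=⊤  stable
  step 13. node 4  ⊔preds=⊤  new=⊤  stable

Least fixpoint reached:
  node 0: ⊤
  node 1: ⊤
  node 2: ⊤
  node 3: ⊤
  node 4: ⊤

⊤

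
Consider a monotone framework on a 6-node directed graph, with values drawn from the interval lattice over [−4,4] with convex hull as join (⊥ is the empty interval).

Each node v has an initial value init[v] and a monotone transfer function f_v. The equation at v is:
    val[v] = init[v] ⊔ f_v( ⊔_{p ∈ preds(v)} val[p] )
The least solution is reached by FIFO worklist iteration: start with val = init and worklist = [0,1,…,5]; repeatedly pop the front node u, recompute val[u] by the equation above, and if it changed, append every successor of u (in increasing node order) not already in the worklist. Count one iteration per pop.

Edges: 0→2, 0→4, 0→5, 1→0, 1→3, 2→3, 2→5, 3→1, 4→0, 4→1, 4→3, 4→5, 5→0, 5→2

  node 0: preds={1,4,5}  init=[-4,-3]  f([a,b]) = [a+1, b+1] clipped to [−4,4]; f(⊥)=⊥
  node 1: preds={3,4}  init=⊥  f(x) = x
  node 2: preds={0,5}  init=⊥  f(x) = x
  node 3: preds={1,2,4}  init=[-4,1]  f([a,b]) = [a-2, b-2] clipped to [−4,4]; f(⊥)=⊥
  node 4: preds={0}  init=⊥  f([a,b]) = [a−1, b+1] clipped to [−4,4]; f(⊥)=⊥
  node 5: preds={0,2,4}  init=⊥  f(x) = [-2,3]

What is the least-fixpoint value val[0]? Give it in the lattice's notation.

Trace (17 dequeues):
  [1] u=0 | in ⊥ | out [-4,-3] | ==
  [2] u=1 | in [-4,1] | out [-4,1] | prev ⊥ | push {0}
  [3] u=2 | in [-4,-3] | out [-4,-3] | prev ⊥ | push {}
  [4] u=3 | in [-4,1] | out [-4,1] | ==
  [5] u=4 | in [-4,-3] | out [-4,-2] | prev ⊥ | push {1,3}
  [6] u=5 | in [-4,-2] | out [-2,3] | prev ⊥ | push {2}
  [7] u=0 | in [-4,3] | out [-4,4] | prev [-4,-3] | push {4,5}
  [8] u=1 | in [-4,1] | out [-4,1] | ==
  [9] u=3 | in [-4,1] | out [-4,1] | ==
  [10] u=2 | in [-4,4] | out [-4,4] | prev [-4,-3] | push {3}
  [11] u=4 | in [-4,4] | out [-4,4] | prev [-4,-2] | push {0,1}
  [12] u=5 | in [-4,4] | out [-2,3] | ==
  [13] u=3 | in [-4,4] | out [-4,2] | prev [-4,1] | push {}
  [14] u=0 | in [-4,4] | out [-4,4] | ==
  [15] u=1 | in [-4,4] | out [-4,4] | prev [-4,1] | push {0,3}
  [16] u=0 | in [-4,4] | out [-4,4] | ==
  [17] u=3 | in [-4,4] | out [-4,2] | ==

Converged values:
  [0] [-4,4]
  [1] [-4,4]
  [2] [-4,4]
  [3] [-4,2]
  [4] [-4,4]
  [5] [-2,3]

[-4,4]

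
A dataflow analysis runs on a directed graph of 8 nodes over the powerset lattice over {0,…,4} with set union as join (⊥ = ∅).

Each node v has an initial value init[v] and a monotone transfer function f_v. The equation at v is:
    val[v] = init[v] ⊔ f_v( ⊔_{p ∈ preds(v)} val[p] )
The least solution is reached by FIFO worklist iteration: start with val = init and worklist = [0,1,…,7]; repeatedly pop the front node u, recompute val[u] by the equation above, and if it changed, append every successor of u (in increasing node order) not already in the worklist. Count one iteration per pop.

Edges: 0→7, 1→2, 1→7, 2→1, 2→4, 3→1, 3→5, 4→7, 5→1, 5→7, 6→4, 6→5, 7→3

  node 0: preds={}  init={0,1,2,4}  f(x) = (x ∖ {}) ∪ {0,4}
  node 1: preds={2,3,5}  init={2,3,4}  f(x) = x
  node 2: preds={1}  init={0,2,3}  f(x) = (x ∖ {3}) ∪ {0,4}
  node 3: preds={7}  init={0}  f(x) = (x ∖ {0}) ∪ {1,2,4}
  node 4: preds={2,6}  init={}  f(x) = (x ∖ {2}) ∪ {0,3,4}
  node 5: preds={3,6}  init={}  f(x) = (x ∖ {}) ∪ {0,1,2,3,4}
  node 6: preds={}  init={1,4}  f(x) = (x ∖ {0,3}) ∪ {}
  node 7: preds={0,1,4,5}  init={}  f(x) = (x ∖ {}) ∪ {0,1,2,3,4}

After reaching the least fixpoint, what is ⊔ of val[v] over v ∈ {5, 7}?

{0,1,2,3,4}

Iteration log — 15 steps:
  step 1. node 0  ⊔preds={}  new={0,1,2,4}  stable
  step 2. node 1  ⊔preds={0,2,3}  new={0,2,3,4}  old={2,3,4}  +wl: 
  step 3. node 2  ⊔preds={0,2,3,4}  new={0,2,3,4}  old={0,2,3}  +wl: 1
  step 4. node 3  ⊔preds={}  new={0,1,2,4}  old={0}  +wl: 
  step 5. node 4  ⊔preds={0,1,2,3,4}  new={0,1,3,4}  old={}  +wl: 
  step 6. node 5  ⊔preds={0,1,2,4}  new={0,1,2,3,4}  old={}  +wl: 
  step 7. node 6  ⊔preds={}  new={1,4}  stable
  step 8. node 7  ⊔preds={0,1,2,3,4}  new={0,1,2,3,4}  old={}  +wl: 3
  step 9. node 1  ⊔preds={0,1,2,3,4}  new={0,1,2,3,4}  old={0,2,3,4}  +wl: 2,7
  step 10. node 3  ⊔preds={0,1,2,3,4}  new={0,1,2,3,4}  old={0,1,2,4}  +wl: 1,5
  step 11. node 2  ⊔preds={0,1,2,3,4}  new={0,1,2,3,4}  old={0,2,3,4}  +wl: 4
  step 12. node 7  ⊔preds={0,1,2,3,4}  new={0,1,2,3,4}  stable
  step 13. node 1  ⊔preds={0,1,2,3,4}  new={0,1,2,3,4}  stable
  step 14. node 5  ⊔preds={0,1,2,3,4}  new={0,1,2,3,4}  stable
  step 15. node 4  ⊔preds={0,1,2,3,4}  new={0,1,3,4}  stable

Least fixpoint reached:
  node 0: {0,1,2,4}
  node 1: {0,1,2,3,4}
  node 2: {0,1,2,3,4}
  node 3: {0,1,2,3,4}
  node 4: {0,1,3,4}
  node 5: {0,1,2,3,4}
  node 6: {1,4}
  node 7: {0,1,2,3,4}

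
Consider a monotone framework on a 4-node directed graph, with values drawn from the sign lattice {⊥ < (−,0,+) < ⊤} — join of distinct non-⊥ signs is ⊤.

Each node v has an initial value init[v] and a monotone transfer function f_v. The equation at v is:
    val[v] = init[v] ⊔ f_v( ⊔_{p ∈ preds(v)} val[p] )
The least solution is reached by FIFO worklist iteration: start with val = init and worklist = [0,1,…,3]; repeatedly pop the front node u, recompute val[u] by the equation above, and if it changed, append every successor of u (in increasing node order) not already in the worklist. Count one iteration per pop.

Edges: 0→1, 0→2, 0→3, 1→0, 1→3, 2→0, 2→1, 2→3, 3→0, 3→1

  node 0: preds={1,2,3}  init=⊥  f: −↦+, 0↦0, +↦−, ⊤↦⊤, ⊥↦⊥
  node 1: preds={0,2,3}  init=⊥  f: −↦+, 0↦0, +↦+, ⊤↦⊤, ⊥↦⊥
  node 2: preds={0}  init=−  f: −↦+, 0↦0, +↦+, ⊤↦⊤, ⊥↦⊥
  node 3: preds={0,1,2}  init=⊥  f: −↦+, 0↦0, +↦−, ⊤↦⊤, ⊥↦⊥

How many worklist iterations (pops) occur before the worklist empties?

8

Trace (8 dequeues):
  [1] u=0 | in − | out + | prev ⊥ | push {}
  [2] u=1 | in ⊤ | out ⊤ | prev ⊥ | push {0}
  [3] u=2 | in + | out ⊤ | prev − | push {1}
  [4] u=3 | in ⊤ | out ⊤ | prev ⊥ | push {}
  [5] u=0 | in ⊤ | out ⊤ | prev + | push {2,3}
  [6] u=1 | in ⊤ | out ⊤ | ==
  [7] u=2 | in ⊤ | out ⊤ | ==
  [8] u=3 | in ⊤ | out ⊤ | ==

Converged values:
  [0] ⊤
  [1] ⊤
  [2] ⊤
  [3] ⊤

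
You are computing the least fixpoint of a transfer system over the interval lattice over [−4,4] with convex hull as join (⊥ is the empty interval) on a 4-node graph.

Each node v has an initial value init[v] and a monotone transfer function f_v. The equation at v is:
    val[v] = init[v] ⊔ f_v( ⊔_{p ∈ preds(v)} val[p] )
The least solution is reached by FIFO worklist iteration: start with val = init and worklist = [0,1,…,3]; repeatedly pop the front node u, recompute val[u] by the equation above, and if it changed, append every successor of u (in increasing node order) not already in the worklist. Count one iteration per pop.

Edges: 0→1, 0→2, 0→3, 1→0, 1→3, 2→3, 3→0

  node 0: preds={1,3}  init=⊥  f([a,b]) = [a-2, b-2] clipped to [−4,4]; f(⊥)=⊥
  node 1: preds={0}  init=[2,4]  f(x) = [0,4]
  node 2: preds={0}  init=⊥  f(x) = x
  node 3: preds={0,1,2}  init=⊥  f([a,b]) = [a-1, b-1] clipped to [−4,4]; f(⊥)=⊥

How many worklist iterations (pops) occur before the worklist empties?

Worklist (12 pops):
  #1 pop 0: in=[2,4] → [0,2] (was ⊥); enqueue []
  #2 pop 1: in=[0,2] → [0,4] (was [2,4]); enqueue [0]
  #3 pop 2: in=[0,2] → [0,2] (was ⊥); enqueue []
  #4 pop 3: in=[0,4] → [-1,3] (was ⊥); enqueue []
  #5 pop 0: in=[-1,4] → [-3,2] (was [0,2]); enqueue [1,2,3]
  #6 pop 1: in=[-3,2] → [0,4] (no change)
  #7 pop 2: in=[-3,2] → [-3,2] (was [0,2]); enqueue []
  #8 pop 3: in=[-3,4] → [-4,3] (was [-1,3]); enqueue [0]
  #9 pop 0: in=[-4,4] → [-4,2] (was [-3,2]); enqueue [1,2,3]
  #10 pop 1: in=[-4,2] → [0,4] (no change)
  #11 pop 2: in=[-4,2] → [-4,2] (was [-3,2]); enqueue []
  #12 pop 3: in=[-4,4] → [-4,3] (no change)

Fixpoint:
  val[0] = [-4,2]
  val[1] = [0,4]
  val[2] = [-4,2]
  val[3] = [-4,3]

12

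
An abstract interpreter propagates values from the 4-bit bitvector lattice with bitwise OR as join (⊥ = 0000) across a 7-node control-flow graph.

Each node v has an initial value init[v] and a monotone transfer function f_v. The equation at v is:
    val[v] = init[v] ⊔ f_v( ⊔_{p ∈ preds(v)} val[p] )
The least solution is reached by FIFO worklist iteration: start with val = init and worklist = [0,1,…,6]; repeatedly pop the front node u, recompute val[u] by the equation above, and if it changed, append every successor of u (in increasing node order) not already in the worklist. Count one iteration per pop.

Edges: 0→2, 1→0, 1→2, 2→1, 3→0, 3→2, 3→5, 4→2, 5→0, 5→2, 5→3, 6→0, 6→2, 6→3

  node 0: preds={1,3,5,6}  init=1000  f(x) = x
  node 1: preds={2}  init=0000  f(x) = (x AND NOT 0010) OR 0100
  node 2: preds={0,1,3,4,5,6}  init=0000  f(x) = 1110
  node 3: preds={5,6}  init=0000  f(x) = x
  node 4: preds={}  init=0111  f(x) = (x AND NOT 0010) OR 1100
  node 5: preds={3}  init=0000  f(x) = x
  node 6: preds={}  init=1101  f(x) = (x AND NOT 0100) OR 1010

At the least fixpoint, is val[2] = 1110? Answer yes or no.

Iteration log — 17 steps:
  step 1. node 0  ⊔preds=1101  new=1101  old=1000  +wl: 
  step 2. node 1  ⊔preds=0000  new=0100  old=0000  +wl: 0
  step 3. node 2  ⊔preds=1111  new=1110  old=0000  +wl: 1
  step 4. node 3  ⊔preds=1101  new=1101  old=0000  +wl: 2
  step 5. node 4  ⊔preds=0000  new=1111  old=0111  +wl: 
  step 6. node 5  ⊔preds=1101  new=1101  old=0000  +wl: 3
  step 7. node 6  ⊔preds=0000  new=1111  old=1101  +wl: 
  step 8. node 0  ⊔preds=1111  new=1111  old=1101  +wl: 
  step 9. node 1  ⊔preds=1110  new=1100  old=0100  +wl: 0
  step 10. node 2  ⊔preds=1111  new=1110  stable
  step 11. node 3  ⊔preds=1111  new=1111  old=1101  +wl: 2,5
  step 12. node 0  ⊔preds=1111  new=1111  stable
  step 13. node 2  ⊔preds=1111  new=1110  stable
  step 14. node 5  ⊔preds=1111  new=1111  old=1101  +wl: 0,2,3
  step 15. node 0  ⊔preds=1111  new=1111  stable
  step 16. node 2  ⊔preds=1111  new=1110  stable
  step 17. node 3  ⊔preds=1111  new=1111  stable

Least fixpoint reached:
  node 0: 1111
  node 1: 1100
  node 2: 1110
  node 3: 1111
  node 4: 1111
  node 5: 1111
  node 6: 1111

yes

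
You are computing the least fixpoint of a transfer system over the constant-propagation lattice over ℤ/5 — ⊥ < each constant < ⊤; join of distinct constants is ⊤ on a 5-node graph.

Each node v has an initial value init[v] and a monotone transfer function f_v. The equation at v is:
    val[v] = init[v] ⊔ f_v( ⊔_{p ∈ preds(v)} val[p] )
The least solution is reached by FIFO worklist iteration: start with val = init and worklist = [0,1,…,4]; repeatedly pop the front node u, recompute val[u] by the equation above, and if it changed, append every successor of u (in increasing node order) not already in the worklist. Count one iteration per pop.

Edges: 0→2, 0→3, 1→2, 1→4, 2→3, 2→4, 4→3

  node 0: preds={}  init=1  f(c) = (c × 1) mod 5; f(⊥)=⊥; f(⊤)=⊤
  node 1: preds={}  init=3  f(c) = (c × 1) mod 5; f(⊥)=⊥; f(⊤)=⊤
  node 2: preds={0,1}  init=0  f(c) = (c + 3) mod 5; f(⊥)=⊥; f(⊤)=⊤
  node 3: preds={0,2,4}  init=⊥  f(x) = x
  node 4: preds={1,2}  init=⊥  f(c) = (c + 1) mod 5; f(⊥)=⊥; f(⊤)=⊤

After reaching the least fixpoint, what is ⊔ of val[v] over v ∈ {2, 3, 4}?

⊤

Trace (6 dequeues):
  [1] u=0 | in ⊥ | out 1 | ==
  [2] u=1 | in ⊥ | out 3 | ==
  [3] u=2 | in ⊤ | out ⊤ | prev 0 | push {}
  [4] u=3 | in ⊤ | out ⊤ | prev ⊥ | push {}
  [5] u=4 | in ⊤ | out ⊤ | prev ⊥ | push {3}
  [6] u=3 | in ⊤ | out ⊤ | ==

Converged values:
  [0] 1
  [1] 3
  [2] ⊤
  [3] ⊤
  [4] ⊤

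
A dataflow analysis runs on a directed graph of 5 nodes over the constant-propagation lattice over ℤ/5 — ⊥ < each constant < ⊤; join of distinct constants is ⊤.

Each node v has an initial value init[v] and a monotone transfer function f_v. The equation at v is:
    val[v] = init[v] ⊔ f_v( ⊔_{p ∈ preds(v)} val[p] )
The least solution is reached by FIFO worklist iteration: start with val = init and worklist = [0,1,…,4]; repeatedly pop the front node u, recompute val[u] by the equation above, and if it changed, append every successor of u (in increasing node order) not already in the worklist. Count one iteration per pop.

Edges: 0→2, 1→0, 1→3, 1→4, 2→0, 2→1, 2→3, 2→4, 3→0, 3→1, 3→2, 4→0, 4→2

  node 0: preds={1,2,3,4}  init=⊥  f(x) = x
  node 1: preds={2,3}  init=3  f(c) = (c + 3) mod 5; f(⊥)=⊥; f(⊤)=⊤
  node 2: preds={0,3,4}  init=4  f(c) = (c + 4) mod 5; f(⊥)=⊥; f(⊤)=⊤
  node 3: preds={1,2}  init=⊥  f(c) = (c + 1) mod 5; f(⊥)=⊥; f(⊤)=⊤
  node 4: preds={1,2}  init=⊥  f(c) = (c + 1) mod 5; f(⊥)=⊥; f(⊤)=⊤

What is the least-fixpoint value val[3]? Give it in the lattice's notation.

Worklist (8 pops):
  #1 pop 0: in=⊤ → ⊤ (was ⊥); enqueue []
  #2 pop 1: in=4 → ⊤ (was 3); enqueue [0]
  #3 pop 2: in=⊤ → ⊤ (was 4); enqueue [1]
  #4 pop 3: in=⊤ → ⊤ (was ⊥); enqueue [2]
  #5 pop 4: in=⊤ → ⊤ (was ⊥); enqueue []
  #6 pop 0: in=⊤ → ⊤ (no change)
  #7 pop 1: in=⊤ → ⊤ (no change)
  #8 pop 2: in=⊤ → ⊤ (no change)

Fixpoint:
  val[0] = ⊤
  val[1] = ⊤
  val[2] = ⊤
  val[3] = ⊤
  val[4] = ⊤

⊤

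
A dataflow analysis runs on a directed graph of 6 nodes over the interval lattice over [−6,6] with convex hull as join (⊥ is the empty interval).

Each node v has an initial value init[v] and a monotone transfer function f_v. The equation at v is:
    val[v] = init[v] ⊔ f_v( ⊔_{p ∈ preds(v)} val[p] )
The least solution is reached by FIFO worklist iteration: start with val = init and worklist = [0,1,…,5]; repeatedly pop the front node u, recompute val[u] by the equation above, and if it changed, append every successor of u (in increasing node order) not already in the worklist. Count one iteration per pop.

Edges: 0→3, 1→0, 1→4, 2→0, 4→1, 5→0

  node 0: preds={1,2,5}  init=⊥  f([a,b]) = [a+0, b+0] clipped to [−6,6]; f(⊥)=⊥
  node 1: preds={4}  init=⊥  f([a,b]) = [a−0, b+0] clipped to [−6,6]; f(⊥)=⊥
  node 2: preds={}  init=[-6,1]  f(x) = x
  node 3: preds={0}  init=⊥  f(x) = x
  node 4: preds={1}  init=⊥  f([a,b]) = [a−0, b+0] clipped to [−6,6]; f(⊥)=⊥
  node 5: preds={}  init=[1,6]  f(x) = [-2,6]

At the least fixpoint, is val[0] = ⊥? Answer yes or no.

Iteration log — 7 steps:
  step 1. node 0  ⊔preds=[-6,6]  new=[-6,6]  old=⊥  +wl: 
  step 2. node 1  ⊔preds=⊥  new=⊥  stable
  step 3. node 2  ⊔preds=⊥  new=[-6,1]  stable
  step 4. node 3  ⊔preds=[-6,6]  new=[-6,6]  old=⊥  +wl: 
  step 5. node 4  ⊔preds=⊥  new=⊥  stable
  step 6. node 5  ⊔preds=⊥  new=[-2,6]  old=[1,6]  +wl: 0
  step 7. node 0  ⊔preds=[-6,6]  new=[-6,6]  stable

Least fixpoint reached:
  node 0: [-6,6]
  node 1: ⊥
  node 2: [-6,1]
  node 3: [-6,6]
  node 4: ⊥
  node 5: [-2,6]

no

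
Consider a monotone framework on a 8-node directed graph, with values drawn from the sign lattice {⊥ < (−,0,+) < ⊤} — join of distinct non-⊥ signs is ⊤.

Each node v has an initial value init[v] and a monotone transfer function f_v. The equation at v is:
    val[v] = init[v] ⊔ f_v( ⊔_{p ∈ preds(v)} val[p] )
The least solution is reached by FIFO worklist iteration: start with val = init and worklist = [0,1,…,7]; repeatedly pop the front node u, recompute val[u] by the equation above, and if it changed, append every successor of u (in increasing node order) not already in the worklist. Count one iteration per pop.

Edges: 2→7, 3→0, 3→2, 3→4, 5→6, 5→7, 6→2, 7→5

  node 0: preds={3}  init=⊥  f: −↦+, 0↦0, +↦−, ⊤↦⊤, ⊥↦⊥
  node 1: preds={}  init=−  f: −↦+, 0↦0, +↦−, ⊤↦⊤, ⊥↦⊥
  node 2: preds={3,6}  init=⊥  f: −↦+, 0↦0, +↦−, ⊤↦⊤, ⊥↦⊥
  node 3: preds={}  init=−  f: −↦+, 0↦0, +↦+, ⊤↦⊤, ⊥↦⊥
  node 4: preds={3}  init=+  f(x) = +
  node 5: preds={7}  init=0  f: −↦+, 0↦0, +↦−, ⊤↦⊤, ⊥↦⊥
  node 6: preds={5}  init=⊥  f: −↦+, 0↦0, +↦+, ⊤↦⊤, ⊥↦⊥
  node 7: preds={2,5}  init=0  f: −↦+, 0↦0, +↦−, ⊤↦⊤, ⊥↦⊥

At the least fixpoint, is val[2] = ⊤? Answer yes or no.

yes

Trace (13 dequeues):
  [1] u=0 | in − | out + | prev ⊥ | push {}
  [2] u=1 | in ⊥ | out − | ==
  [3] u=2 | in − | out + | prev ⊥ | push {}
  [4] u=3 | in ⊥ | out − | ==
  [5] u=4 | in − | out + | ==
  [6] u=5 | in 0 | out 0 | ==
  [7] u=6 | in 0 | out 0 | prev ⊥ | push {2}
  [8] u=7 | in ⊤ | out ⊤ | prev 0 | push {5}
  [9] u=2 | in ⊤ | out ⊤ | prev + | push {7}
  [10] u=5 | in ⊤ | out ⊤ | prev 0 | push {6}
  [11] u=7 | in ⊤ | out ⊤ | ==
  [12] u=6 | in ⊤ | out ⊤ | prev 0 | push {2}
  [13] u=2 | in ⊤ | out ⊤ | ==

Converged values:
  [0] +
  [1] −
  [2] ⊤
  [3] −
  [4] +
  [5] ⊤
  [6] ⊤
  [7] ⊤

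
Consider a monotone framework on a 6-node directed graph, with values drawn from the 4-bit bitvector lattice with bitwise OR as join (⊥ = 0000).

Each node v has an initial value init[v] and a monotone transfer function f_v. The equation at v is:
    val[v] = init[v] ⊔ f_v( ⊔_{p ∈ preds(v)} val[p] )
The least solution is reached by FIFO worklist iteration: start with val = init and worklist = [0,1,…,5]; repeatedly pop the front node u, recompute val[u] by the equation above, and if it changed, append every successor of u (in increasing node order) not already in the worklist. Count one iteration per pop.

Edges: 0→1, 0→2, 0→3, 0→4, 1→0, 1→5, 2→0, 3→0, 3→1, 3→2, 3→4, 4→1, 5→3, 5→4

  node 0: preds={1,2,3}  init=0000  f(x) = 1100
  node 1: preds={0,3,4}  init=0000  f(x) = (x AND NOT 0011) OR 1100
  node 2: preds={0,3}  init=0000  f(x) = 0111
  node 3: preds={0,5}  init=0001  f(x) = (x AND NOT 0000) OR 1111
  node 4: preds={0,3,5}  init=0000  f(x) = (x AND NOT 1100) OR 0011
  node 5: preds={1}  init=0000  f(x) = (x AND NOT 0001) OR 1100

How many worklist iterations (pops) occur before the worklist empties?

Iteration log — 11 steps:
  step 1. node 0  ⊔preds=0001  new=1100  old=0000  +wl: 
  step 2. node 1  ⊔preds=1101  new=1100  old=0000  +wl: 0
  step 3. node 2  ⊔preds=1101  new=0111  old=0000  +wl: 
  step 4. node 3  ⊔preds=1100  new=1111  old=0001  +wl: 1,2
  step 5. node 4  ⊔preds=1111  new=0011  old=0000  +wl: 
  step 6. node 5  ⊔preds=1100  new=1100  old=0000  +wl: 3,4
  step 7. node 0  ⊔preds=1111  new=1100  stable
  step 8. node 1  ⊔preds=1111  new=1100  stable
  step 9. node 2  ⊔preds=1111  new=0111  stable
  step 10. node 3  ⊔preds=1100  new=1111  stable
  step 11. node 4  ⊔preds=1111  new=0011  stable

Least fixpoint reached:
  node 0: 1100
  node 1: 1100
  node 2: 0111
  node 3: 1111
  node 4: 0011
  node 5: 1100

11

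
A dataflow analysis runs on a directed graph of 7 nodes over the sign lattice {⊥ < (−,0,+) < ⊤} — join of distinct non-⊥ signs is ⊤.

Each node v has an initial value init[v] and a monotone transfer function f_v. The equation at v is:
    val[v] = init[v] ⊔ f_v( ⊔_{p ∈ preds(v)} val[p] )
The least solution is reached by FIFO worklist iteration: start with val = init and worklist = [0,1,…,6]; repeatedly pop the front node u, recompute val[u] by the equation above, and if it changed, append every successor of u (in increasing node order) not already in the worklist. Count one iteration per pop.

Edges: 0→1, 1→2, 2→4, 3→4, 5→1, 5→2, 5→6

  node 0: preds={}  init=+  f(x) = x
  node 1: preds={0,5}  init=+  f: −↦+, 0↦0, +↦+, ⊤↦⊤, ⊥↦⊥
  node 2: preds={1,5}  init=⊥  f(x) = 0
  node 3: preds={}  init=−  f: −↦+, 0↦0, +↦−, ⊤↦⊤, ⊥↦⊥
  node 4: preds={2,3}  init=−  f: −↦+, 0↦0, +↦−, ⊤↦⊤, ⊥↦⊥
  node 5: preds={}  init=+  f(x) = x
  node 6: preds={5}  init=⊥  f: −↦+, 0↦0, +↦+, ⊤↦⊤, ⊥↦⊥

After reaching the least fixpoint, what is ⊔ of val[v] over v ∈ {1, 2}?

⊤

Worklist (7 pops):
  #1 pop 0: in=⊥ → + (no change)
  #2 pop 1: in=+ → + (no change)
  #3 pop 2: in=+ → 0 (was ⊥); enqueue []
  #4 pop 3: in=⊥ → − (no change)
  #5 pop 4: in=⊤ → ⊤ (was −); enqueue []
  #6 pop 5: in=⊥ → + (no change)
  #7 pop 6: in=+ → + (was ⊥); enqueue []

Fixpoint:
  val[0] = +
  val[1] = +
  val[2] = 0
  val[3] = −
  val[4] = ⊤
  val[5] = +
  val[6] = +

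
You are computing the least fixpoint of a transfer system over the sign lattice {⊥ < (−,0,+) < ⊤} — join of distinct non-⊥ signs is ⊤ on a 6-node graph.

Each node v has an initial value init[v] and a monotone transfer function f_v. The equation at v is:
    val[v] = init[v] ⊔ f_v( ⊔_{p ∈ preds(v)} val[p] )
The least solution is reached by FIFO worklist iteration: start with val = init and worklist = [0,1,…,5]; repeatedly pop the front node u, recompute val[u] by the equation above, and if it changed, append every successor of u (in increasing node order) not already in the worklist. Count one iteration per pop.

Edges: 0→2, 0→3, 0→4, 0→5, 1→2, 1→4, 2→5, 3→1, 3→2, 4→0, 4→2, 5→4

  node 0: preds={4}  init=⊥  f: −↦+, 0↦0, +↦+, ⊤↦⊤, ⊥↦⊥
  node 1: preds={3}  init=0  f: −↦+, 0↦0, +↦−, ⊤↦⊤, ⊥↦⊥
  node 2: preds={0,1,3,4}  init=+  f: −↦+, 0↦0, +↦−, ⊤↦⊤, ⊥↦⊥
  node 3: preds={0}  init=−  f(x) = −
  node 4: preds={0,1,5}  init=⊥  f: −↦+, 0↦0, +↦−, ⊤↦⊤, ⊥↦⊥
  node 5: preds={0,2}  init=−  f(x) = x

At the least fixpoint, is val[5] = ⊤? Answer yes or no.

Iteration log — 11 steps:
  step 1. node 0  ⊔preds=⊥  new=⊥  stable
  step 2. node 1  ⊔preds=−  new=⊤  old=0  +wl: 
  step 3. node 2  ⊔preds=⊤  new=⊤  old=+  +wl: 
  step 4. node 3  ⊔preds=⊥  new=−  stable
  step 5. node 4  ⊔preds=⊤  new=⊤  old=⊥  +wl: 0,2
  step 6. node 5  ⊔preds=⊤  new=⊤  old=−  +wl: 4
  step 7. node 0  ⊔preds=⊤  new=⊤  old=⊥  +wl: 3,5
  step 8. node 2  ⊔preds=⊤  new=⊤  stable
  step 9. node 4  ⊔preds=⊤  new=⊤  stable
  step 10. node 3  ⊔preds=⊤  new=−  stable
  step 11. node 5  ⊔preds=⊤  new=⊤  stable

Least fixpoint reached:
  node 0: ⊤
  node 1: ⊤
  node 2: ⊤
  node 3: −
  node 4: ⊤
  node 5: ⊤

yes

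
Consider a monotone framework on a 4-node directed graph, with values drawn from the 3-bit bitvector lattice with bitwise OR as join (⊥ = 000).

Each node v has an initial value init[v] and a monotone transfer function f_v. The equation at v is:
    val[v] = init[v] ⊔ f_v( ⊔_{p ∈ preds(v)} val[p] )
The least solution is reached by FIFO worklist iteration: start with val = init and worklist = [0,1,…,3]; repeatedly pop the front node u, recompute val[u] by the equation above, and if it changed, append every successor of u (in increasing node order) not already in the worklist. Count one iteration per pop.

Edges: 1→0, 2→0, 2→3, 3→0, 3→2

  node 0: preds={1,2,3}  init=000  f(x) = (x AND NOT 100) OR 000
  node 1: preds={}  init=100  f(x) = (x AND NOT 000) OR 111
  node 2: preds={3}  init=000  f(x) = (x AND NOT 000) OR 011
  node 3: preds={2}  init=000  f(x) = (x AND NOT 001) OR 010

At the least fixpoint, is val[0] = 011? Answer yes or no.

Worklist (6 pops):
  #1 pop 0: in=100 → 000 (no change)
  #2 pop 1: in=000 → 111 (was 100); enqueue [0]
  #3 pop 2: in=000 → 011 (was 000); enqueue []
  #4 pop 3: in=011 → 010 (was 000); enqueue [2]
  #5 pop 0: in=111 → 011 (was 000); enqueue []
  #6 pop 2: in=010 → 011 (no change)

Fixpoint:
  val[0] = 011
  val[1] = 111
  val[2] = 011
  val[3] = 010

yes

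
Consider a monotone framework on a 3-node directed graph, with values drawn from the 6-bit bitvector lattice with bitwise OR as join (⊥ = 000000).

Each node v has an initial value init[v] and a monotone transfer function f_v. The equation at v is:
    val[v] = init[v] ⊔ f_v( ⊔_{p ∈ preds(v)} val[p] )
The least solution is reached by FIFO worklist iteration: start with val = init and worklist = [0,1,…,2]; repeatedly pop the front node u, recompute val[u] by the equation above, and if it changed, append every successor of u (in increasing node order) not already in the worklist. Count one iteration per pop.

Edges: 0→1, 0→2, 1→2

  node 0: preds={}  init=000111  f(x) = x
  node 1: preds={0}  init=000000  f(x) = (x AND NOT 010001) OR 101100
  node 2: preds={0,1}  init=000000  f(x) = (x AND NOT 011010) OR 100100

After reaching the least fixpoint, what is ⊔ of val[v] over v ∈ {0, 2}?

Worklist (3 pops):
  #1 pop 0: in=000000 → 000111 (no change)
  #2 pop 1: in=000111 → 101110 (was 000000); enqueue []
  #3 pop 2: in=101111 → 100101 (was 000000); enqueue []

Fixpoint:
  val[0] = 000111
  val[1] = 101110
  val[2] = 100101

100111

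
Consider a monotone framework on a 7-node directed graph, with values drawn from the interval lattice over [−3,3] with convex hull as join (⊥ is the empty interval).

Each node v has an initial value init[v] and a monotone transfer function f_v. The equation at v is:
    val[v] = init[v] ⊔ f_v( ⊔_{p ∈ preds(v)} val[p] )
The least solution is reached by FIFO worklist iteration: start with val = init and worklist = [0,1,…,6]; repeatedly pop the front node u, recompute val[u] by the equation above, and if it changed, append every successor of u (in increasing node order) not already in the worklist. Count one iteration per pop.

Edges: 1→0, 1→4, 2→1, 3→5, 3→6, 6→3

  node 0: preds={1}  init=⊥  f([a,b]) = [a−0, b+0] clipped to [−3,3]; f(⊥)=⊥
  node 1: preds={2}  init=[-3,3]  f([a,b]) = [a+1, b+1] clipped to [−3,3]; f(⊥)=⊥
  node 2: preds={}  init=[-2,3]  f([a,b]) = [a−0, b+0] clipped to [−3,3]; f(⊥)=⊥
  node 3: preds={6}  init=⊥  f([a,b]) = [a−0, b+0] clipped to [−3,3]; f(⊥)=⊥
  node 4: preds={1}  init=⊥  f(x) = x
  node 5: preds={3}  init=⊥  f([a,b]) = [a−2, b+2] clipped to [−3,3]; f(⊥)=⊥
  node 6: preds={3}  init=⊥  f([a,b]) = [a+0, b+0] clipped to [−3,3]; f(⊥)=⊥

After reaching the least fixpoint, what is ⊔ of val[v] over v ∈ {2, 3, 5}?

Iteration log — 7 steps:
  step 1. node 0  ⊔preds=[-3,3]  new=[-3,3]  old=⊥  +wl: 
  step 2. node 1  ⊔preds=[-2,3]  new=[-3,3]  stable
  step 3. node 2  ⊔preds=⊥  new=[-2,3]  stable
  step 4. node 3  ⊔preds=⊥  new=⊥  stable
  step 5. node 4  ⊔preds=[-3,3]  new=[-3,3]  old=⊥  +wl: 
  step 6. node 5  ⊔preds=⊥  new=⊥  stable
  step 7. node 6  ⊔preds=⊥  new=⊥  stable

Least fixpoint reached:
  node 0: [-3,3]
  node 1: [-3,3]
  node 2: [-2,3]
  node 3: ⊥
  node 4: [-3,3]
  node 5: ⊥
  node 6: ⊥

[-2,3]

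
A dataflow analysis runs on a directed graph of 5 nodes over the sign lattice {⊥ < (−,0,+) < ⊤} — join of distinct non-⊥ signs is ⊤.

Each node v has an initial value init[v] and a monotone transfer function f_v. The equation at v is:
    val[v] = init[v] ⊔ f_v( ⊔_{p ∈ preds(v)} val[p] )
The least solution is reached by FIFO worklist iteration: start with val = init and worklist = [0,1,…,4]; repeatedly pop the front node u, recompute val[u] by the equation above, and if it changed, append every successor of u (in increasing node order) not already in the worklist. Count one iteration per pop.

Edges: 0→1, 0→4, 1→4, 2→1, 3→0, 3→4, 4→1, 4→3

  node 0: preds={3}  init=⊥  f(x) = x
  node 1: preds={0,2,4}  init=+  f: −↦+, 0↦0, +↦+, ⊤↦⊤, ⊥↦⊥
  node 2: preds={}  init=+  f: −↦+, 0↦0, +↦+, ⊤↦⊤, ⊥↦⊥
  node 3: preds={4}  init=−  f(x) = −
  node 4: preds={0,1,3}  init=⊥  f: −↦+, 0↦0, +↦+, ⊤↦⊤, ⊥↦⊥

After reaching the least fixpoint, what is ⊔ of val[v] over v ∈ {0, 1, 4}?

⊤

Iteration log — 7 steps:
  step 1. node 0  ⊔preds=−  new=−  old=⊥  +wl: 
  step 2. node 1  ⊔preds=⊤  new=⊤  old=+  +wl: 
  step 3. node 2  ⊔preds=⊥  new=+  stable
  step 4. node 3  ⊔preds=⊥  new=−  stable
  step 5. node 4  ⊔preds=⊤  new=⊤  old=⊥  +wl: 1,3
  step 6. node 1  ⊔preds=⊤  new=⊤  stable
  step 7. node 3  ⊔preds=⊤  new=−  stable

Least fixpoint reached:
  node 0: −
  node 1: ⊤
  node 2: +
  node 3: −
  node 4: ⊤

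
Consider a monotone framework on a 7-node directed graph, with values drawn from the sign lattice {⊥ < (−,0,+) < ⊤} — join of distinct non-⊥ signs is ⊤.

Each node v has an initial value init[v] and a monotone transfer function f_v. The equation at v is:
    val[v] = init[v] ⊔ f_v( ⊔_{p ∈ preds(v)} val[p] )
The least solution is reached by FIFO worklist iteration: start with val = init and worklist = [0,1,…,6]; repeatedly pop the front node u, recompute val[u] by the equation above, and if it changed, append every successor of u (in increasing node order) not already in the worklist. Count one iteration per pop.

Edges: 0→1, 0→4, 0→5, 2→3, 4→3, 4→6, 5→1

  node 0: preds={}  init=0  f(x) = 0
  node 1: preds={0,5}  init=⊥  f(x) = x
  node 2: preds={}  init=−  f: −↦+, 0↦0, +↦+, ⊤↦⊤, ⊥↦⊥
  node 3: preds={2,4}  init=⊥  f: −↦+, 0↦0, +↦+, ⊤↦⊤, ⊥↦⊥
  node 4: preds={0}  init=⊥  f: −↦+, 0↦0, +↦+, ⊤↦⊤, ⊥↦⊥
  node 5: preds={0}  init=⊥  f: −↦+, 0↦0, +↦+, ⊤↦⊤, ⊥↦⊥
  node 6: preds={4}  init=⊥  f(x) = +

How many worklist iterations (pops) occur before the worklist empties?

9

Iteration log — 9 steps:
  step 1. node 0  ⊔preds=⊥  new=0  stable
  step 2. node 1  ⊔preds=0  new=0  old=⊥  +wl: 
  step 3. node 2  ⊔preds=⊥  new=−  stable
  step 4. node 3  ⊔preds=−  new=+  old=⊥  +wl: 
  step 5. node 4  ⊔preds=0  new=0  old=⊥  +wl: 3
  step 6. node 5  ⊔preds=0  new=0  old=⊥  +wl: 1
  step 7. node 6  ⊔preds=0  new=+  old=⊥  +wl: 
  step 8. node 3  ⊔preds=⊤  new=⊤  old=+  +wl: 
  step 9. node 1  ⊔preds=0  new=0  stable

Least fixpoint reached:
  node 0: 0
  node 1: 0
  node 2: −
  node 3: ⊤
  node 4: 0
  node 5: 0
  node 6: +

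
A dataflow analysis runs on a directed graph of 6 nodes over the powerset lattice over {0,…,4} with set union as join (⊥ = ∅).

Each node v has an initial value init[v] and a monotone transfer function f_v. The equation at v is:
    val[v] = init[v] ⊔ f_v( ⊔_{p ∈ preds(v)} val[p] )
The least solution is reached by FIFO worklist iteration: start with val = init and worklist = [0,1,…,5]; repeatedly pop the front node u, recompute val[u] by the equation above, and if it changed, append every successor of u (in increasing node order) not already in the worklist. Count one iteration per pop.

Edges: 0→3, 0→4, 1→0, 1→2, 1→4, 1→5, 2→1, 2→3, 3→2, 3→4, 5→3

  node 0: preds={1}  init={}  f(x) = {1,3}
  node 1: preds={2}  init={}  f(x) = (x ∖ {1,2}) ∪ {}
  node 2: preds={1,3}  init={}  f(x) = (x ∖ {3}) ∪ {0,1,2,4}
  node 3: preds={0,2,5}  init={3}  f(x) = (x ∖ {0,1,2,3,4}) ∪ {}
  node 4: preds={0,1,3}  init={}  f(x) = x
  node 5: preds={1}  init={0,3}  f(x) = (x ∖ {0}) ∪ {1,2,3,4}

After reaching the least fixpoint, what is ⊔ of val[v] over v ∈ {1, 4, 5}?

Iteration log — 12 steps:
  step 1. node 0  ⊔preds={}  new={1,3}  old={}  +wl: 
  step 2. node 1  ⊔preds={}  new={}  stable
  step 3. node 2  ⊔preds={3}  new={0,1,2,4}  old={}  +wl: 1
  step 4. node 3  ⊔preds={0,1,2,3,4}  new={3}  stable
  step 5. node 4  ⊔preds={1,3}  new={1,3}  old={}  +wl: 
  step 6. node 5  ⊔preds={}  new={0,1,2,3,4}  old={0,3}  +wl: 3
  step 7. node 1  ⊔preds={0,1,2,4}  new={0,4}  old={}  +wl: 0,2,4,5
  step 8. node 3  ⊔preds={0,1,2,3,4}  new={3}  stable
  step 9. node 0  ⊔preds={0,4}  new={1,3}  stable
  step 10. node 2  ⊔preds={0,3,4}  new={0,1,2,4}  stable
  step 11. node 4  ⊔preds={0,1,3,4}  new={0,1,3,4}  old={1,3}  +wl: 
  step 12. node 5  ⊔preds={0,4}  new={0,1,2,3,4}  stable

Least fixpoint reached:
  node 0: {1,3}
  node 1: {0,4}
  node 2: {0,1,2,4}
  node 3: {3}
  node 4: {0,1,3,4}
  node 5: {0,1,2,3,4}

{0,1,2,3,4}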